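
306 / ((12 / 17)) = 867 / 2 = 433.50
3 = 3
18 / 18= 1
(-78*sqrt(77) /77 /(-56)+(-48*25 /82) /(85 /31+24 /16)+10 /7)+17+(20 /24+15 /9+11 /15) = 39*sqrt(77) /2156+41239867 /2264430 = 18.37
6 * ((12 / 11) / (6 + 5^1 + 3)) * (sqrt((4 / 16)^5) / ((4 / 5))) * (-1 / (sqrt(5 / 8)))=-9 * sqrt(10) / 1232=-0.02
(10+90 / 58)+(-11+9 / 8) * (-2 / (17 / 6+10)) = 58463 / 4466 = 13.09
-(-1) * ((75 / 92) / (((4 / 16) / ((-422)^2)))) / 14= 6678150 / 161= 41479.19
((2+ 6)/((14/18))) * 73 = 750.86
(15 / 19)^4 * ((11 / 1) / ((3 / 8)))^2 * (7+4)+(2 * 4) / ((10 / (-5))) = 478638716 / 130321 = 3672.77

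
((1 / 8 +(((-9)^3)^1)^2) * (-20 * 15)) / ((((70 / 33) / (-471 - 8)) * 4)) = 1008058783545 / 112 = 9000524853.08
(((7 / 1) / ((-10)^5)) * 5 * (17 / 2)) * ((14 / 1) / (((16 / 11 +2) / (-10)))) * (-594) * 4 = -2721411 / 9500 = -286.46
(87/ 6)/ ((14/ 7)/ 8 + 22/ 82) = 2378/ 85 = 27.98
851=851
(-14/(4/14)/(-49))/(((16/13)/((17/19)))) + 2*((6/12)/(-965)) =212961/293360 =0.73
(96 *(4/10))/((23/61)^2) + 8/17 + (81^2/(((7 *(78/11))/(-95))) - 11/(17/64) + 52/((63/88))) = -902644766923/73652670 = -12255.42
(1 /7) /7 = 1 /49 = 0.02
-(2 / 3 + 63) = -191 / 3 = -63.67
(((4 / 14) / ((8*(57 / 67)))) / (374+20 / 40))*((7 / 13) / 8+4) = 9447 / 20720336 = 0.00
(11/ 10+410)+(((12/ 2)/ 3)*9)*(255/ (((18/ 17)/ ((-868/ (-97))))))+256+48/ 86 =1645843421/ 41710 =39459.20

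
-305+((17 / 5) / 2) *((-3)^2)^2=-1673 / 10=-167.30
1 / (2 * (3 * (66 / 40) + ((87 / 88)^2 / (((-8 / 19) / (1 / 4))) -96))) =-619520 / 113533647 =-0.01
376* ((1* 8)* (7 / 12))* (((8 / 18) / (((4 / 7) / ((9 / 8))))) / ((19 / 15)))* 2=46060 / 19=2424.21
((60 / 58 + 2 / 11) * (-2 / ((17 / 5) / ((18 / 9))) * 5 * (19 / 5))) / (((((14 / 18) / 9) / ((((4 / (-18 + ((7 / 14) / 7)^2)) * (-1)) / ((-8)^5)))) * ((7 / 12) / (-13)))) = -29110185 / 612061472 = -0.05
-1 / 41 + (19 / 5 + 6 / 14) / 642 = -8201 / 460635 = -0.02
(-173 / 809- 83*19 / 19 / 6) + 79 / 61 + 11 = -518785 / 296094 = -1.75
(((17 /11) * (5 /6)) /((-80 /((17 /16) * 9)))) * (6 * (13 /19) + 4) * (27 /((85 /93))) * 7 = -6274989 /24320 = -258.02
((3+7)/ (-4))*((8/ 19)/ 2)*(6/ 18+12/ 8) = -55/ 57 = -0.96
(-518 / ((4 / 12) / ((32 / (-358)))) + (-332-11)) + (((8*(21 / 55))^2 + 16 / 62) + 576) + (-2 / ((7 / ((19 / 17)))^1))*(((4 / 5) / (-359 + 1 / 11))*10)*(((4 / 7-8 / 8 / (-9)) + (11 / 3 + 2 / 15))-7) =47381775335735779 / 124206626780775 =381.48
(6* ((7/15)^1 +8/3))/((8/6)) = 141/10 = 14.10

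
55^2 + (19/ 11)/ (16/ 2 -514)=16837131/ 5566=3025.00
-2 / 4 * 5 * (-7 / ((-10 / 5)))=-35 / 4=-8.75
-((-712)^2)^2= -256992219136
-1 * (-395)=395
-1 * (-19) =19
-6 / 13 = -0.46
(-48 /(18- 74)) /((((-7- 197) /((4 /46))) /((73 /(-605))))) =73 /1655885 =0.00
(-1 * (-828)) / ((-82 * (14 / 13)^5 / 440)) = -3067.23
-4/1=-4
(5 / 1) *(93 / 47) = 465 / 47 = 9.89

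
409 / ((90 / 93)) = 12679 / 30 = 422.63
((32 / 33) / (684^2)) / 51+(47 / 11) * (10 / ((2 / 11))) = 11564961707 / 49212603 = 235.00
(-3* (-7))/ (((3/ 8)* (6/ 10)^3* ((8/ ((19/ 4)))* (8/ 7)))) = 116375/ 864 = 134.69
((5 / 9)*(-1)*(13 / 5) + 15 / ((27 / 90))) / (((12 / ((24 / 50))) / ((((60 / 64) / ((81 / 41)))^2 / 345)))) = 31939 / 25194240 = 0.00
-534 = -534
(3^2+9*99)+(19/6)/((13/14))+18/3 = 35467/39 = 909.41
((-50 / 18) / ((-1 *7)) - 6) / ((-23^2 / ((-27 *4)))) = -4236 / 3703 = -1.14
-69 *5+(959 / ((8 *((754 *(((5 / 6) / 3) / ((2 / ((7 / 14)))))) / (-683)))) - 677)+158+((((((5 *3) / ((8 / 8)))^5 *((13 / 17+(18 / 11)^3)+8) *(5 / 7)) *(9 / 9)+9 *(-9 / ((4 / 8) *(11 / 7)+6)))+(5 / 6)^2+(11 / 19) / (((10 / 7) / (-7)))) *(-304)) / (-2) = 1164970334187425567 / 1074827754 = 1083867000.88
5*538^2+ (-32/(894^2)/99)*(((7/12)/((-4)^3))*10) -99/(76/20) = 26107892552800745/18040354992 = 1447193.95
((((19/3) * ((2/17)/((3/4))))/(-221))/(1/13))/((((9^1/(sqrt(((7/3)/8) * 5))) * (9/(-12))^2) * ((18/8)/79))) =-192128 * sqrt(210)/5688387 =-0.49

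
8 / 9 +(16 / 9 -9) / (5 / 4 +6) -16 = -4204 / 261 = -16.11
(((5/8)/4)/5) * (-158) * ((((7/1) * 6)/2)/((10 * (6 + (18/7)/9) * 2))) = -11613/14080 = -0.82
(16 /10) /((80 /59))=59 /50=1.18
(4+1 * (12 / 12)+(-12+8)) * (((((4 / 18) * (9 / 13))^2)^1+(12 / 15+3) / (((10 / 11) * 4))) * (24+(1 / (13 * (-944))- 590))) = -250894768313 / 414793600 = -604.87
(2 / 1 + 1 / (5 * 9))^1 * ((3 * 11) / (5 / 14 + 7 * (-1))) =-10.05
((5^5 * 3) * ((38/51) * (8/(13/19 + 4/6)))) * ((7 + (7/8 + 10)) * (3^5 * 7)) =21382481250/17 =1257793014.71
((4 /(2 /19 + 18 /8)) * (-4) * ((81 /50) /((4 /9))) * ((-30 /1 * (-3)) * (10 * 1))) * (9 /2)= -100284.34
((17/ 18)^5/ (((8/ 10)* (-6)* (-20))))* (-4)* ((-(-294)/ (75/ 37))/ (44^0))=-4.54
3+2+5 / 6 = 35 / 6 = 5.83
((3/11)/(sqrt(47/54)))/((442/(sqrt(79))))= 9* sqrt(22278)/228514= 0.01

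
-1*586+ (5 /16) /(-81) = -759461 /1296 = -586.00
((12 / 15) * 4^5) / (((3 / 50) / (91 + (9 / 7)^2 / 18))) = 182824960 / 147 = 1243707.21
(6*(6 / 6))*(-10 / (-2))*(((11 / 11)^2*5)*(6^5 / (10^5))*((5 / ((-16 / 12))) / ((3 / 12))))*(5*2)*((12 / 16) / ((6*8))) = -2187 / 80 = -27.34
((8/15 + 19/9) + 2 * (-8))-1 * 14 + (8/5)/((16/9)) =-2381/90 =-26.46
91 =91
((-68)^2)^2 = 21381376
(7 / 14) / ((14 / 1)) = 0.04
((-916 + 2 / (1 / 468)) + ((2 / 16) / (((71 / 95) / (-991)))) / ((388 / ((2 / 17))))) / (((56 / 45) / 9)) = 15135309675 / 104902784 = 144.28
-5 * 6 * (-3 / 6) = 15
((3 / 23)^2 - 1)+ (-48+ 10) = -20622 / 529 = -38.98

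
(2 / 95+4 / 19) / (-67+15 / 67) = -737 / 212515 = -0.00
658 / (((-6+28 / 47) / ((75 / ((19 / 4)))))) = -1922.46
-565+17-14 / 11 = -6042 / 11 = -549.27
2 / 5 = 0.40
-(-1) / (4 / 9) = 9 / 4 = 2.25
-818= -818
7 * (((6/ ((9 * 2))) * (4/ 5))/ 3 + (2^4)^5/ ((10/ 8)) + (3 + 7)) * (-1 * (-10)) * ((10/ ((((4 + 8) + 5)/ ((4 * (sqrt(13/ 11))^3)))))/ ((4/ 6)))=137407051600 * sqrt(143)/ 6171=266269543.18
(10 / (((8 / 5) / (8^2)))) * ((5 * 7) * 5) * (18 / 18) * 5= 350000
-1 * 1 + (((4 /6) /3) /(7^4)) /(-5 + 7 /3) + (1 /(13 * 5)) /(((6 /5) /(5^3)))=75227 /124852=0.60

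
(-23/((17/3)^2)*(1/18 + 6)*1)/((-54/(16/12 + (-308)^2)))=7619.74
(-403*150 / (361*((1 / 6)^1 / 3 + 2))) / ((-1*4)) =272025 / 13357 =20.37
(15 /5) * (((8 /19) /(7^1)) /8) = 3 /133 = 0.02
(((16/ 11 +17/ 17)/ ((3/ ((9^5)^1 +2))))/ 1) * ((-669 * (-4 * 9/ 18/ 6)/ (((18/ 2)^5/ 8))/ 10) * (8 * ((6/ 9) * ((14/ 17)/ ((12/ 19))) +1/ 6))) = 1209.73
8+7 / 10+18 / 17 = 1659 / 170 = 9.76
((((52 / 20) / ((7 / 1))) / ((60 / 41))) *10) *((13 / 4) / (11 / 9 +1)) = 20787 / 5600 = 3.71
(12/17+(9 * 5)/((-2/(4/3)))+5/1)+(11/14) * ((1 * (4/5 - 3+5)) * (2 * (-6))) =-4309/85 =-50.69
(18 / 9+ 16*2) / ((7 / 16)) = 544 / 7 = 77.71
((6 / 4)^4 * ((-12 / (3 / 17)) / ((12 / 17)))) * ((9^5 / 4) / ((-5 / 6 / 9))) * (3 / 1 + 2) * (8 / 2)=12440502369 / 8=1555062796.12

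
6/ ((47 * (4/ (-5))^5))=-9375/ 24064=-0.39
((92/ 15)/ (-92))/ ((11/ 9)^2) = -27/ 605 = -0.04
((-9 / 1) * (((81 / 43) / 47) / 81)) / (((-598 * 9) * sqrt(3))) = sqrt(3) / 3625674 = 0.00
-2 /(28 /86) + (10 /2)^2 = 132 /7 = 18.86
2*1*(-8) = -16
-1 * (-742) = 742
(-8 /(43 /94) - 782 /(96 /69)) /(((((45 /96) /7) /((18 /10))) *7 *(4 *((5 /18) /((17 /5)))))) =-6809.95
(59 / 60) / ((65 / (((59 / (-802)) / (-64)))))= 3481 / 200179200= 0.00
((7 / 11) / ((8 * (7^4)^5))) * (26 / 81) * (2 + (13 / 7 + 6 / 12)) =0.00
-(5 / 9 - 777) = 6988 / 9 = 776.44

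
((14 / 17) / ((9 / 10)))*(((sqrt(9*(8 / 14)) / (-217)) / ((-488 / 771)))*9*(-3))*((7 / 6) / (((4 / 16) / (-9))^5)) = 349645662720*sqrt(7) / 32147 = 28776416.79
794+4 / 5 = 3974 / 5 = 794.80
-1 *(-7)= 7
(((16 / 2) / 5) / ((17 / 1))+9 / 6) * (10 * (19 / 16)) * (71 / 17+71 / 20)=13526423 / 92480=146.26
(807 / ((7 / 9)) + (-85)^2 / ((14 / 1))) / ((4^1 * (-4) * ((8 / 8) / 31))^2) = 20902711 / 3584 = 5832.23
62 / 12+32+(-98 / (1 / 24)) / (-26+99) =2167 / 438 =4.95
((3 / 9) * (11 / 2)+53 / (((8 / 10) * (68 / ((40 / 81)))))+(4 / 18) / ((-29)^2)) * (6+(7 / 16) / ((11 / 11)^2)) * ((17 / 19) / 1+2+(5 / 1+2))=12976653893 / 88012332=147.44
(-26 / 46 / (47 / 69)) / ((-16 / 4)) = 39 / 188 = 0.21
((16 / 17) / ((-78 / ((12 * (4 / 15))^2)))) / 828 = -512 / 3431025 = -0.00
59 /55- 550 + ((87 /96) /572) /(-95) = -190903737 /347776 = -548.93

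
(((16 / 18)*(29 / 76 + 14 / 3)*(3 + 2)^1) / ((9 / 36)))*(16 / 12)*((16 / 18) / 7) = 1473280 / 96957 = 15.20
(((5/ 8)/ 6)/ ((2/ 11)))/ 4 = 55/ 384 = 0.14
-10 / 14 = -5 / 7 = -0.71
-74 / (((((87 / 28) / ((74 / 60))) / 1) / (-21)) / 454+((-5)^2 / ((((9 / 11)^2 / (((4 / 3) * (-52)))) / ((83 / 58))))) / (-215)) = -4.29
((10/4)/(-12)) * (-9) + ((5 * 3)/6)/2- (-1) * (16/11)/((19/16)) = 7273/1672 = 4.35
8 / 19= 0.42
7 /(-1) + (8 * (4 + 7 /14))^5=60466169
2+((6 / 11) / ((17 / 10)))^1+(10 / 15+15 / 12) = 9509 / 2244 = 4.24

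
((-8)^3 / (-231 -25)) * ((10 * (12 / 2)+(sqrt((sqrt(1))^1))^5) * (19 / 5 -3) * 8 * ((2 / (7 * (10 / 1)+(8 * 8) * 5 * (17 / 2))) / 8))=488 / 6975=0.07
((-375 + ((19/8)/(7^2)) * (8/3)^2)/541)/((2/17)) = -2808791/477162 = -5.89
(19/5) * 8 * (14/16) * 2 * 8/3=2128/15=141.87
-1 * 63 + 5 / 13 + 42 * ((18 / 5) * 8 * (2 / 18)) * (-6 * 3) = -161318 / 65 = -2481.82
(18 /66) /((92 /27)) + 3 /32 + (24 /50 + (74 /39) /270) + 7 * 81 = 120983960491 /213127200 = 567.66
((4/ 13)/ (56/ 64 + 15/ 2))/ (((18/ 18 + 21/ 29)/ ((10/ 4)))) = 232/ 4355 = 0.05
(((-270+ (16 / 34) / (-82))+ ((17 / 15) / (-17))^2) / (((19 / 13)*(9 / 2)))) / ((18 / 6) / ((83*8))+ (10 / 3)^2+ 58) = -731008740592 / 1230710063625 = -0.59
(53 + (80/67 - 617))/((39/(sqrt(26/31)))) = -13.22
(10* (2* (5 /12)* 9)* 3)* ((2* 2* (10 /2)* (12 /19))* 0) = 0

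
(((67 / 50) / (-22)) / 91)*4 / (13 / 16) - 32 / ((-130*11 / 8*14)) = 3088 / 325325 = 0.01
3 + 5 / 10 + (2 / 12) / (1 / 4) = 25 / 6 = 4.17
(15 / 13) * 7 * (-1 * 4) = -420 / 13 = -32.31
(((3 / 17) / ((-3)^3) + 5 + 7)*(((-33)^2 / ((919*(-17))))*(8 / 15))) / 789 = -355256 / 628653897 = -0.00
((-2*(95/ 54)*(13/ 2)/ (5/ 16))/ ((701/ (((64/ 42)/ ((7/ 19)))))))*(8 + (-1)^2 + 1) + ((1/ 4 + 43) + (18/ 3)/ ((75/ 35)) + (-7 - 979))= -52544156531/ 55645380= -944.27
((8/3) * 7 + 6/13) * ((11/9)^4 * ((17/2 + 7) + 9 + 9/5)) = 1436267459/1279395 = 1122.61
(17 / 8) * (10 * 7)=595 / 4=148.75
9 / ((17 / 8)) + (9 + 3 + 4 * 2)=24.24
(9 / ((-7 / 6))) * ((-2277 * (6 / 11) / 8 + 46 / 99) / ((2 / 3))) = 551655 / 308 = 1791.09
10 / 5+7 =9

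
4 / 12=1 / 3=0.33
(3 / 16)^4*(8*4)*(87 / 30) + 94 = 1927469 / 20480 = 94.11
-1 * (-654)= 654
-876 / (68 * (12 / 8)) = -146 / 17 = -8.59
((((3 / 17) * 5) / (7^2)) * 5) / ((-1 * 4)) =-75 / 3332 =-0.02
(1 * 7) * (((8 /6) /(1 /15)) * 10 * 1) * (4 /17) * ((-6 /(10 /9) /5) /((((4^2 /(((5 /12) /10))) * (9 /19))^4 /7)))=-6385729 /2806920511488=-0.00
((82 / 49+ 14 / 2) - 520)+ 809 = 14586 / 49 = 297.67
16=16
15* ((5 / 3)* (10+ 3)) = 325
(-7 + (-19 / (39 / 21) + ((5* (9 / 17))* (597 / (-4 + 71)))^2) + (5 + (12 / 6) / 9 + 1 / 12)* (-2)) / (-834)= -160432358335 / 253179977076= -0.63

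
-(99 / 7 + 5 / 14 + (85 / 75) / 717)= -311929 / 21510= -14.50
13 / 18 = 0.72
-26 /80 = -13 /40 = -0.32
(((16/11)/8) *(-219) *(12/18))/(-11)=292/121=2.41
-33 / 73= -0.45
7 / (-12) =-7 / 12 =-0.58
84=84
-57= -57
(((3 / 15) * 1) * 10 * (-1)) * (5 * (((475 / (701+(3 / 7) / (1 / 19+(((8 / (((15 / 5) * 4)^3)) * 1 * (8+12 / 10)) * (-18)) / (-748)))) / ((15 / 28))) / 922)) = -2129848700 / 157021005777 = -0.01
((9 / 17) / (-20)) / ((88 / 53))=-477 / 29920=-0.02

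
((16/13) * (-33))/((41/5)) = -2640/533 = -4.95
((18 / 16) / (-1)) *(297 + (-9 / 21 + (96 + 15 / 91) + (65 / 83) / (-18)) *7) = -18778147 / 17264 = -1087.71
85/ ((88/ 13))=1105/ 88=12.56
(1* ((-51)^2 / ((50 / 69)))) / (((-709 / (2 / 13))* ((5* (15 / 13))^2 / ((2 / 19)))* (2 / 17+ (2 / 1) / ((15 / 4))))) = -13220883 / 3494040625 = -0.00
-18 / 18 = -1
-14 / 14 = -1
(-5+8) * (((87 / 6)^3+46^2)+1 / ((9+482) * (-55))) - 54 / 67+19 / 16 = 448548806999 / 28949360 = 15494.26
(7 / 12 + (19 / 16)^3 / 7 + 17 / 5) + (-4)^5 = -438585883 / 430080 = -1019.78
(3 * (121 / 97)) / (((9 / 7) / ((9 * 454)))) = 1153614 / 97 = 11892.93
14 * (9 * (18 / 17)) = 2268 / 17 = 133.41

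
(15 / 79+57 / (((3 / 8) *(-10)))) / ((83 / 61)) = -361669 / 32785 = -11.03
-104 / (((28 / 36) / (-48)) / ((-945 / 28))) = -1516320 / 7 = -216617.14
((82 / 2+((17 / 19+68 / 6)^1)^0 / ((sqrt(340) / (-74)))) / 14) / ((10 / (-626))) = -12833 / 70+11581 * sqrt(85) / 5950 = -165.38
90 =90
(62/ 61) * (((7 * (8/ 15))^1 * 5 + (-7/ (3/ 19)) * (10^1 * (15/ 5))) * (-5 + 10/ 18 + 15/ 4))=1524425/ 1647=925.58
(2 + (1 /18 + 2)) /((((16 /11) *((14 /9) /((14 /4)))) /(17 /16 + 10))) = 142131 /2048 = 69.40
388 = 388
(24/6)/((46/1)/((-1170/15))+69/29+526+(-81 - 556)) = -4524/123517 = -0.04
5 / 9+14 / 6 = 2.89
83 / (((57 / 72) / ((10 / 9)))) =6640 / 57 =116.49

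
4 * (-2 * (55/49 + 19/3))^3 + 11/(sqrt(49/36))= -42099097478/3176523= -13253.20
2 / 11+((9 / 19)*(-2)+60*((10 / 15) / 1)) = 8200 / 209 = 39.23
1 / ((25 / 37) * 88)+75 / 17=165629 / 37400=4.43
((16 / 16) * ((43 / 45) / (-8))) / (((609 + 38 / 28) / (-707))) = 212807 / 1538100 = 0.14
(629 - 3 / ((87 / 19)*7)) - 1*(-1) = 127871 / 203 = 629.91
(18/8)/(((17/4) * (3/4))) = 12/17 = 0.71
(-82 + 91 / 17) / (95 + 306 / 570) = -123785 / 154292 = -0.80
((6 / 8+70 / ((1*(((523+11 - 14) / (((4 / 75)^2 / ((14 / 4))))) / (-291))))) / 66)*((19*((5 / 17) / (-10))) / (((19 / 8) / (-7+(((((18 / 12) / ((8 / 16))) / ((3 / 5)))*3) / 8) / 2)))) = 6792037 / 437580000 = 0.02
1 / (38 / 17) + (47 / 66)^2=78997 / 82764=0.95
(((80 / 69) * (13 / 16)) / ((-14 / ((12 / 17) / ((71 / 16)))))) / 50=-208 / 971635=-0.00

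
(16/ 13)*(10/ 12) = 40/ 39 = 1.03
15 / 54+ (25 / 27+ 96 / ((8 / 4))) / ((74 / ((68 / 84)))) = 17056 / 20979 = 0.81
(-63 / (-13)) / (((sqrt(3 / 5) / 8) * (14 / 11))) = 132 * sqrt(15) / 13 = 39.33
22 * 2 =44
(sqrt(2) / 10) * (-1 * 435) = -87 * sqrt(2) / 2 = -61.52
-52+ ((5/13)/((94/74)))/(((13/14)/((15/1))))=-374186/7943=-47.11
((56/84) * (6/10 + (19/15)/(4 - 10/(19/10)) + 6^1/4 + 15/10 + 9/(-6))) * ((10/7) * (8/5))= 316/189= 1.67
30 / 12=5 / 2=2.50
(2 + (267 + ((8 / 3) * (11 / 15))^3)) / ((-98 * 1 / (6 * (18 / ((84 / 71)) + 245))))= -91782095371 / 20837250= -4404.71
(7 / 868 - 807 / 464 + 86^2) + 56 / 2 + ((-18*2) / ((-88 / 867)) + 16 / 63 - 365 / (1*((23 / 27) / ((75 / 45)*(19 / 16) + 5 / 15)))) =388970729549 / 57316644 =6786.35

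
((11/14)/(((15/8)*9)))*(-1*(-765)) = 748/21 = 35.62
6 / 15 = 2 / 5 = 0.40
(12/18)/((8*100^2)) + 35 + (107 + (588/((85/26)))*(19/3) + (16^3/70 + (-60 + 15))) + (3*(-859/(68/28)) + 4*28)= 4933776119/14280000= 345.50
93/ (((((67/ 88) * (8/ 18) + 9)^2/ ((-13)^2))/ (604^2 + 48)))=224817983799552/ 3418801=65759306.79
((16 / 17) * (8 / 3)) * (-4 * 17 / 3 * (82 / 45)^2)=-3442688 / 18225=-188.90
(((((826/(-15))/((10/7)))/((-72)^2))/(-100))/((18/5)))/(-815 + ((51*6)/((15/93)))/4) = -2891/47687097600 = -0.00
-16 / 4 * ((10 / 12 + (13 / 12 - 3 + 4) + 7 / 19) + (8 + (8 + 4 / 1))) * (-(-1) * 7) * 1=-37163 / 57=-651.98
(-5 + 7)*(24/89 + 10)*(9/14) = 8226/623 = 13.20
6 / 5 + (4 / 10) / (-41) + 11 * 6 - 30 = 7624 / 205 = 37.19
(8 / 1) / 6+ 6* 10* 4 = 241.33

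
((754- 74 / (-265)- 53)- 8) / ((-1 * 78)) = -183719 / 20670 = -8.89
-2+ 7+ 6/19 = 101/19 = 5.32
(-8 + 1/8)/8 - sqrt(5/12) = -63/64 - sqrt(15)/6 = -1.63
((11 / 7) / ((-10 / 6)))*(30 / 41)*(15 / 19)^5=-150356250 / 710640413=-0.21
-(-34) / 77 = 34 / 77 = 0.44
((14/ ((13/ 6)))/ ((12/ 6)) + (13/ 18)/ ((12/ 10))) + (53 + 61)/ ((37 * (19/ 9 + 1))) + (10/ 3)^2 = 5794205/ 363636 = 15.93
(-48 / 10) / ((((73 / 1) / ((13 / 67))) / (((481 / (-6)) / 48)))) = 6253 / 293460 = 0.02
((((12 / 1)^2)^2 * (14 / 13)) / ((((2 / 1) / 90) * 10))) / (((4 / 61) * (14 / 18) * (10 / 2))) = 25614144 / 65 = 394063.75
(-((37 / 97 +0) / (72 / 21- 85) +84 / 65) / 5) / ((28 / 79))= -52316881 / 72003100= -0.73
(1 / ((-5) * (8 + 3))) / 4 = -1 / 220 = -0.00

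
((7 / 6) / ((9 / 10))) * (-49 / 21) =-245 / 81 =-3.02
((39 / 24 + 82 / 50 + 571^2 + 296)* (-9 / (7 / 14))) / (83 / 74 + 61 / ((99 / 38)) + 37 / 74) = -2151691903251 / 9170600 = -234629.35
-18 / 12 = -3 / 2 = -1.50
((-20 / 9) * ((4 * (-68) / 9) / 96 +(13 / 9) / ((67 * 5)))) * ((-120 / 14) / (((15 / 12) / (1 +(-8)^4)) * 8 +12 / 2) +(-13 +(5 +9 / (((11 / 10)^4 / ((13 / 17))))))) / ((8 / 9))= -3.67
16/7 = 2.29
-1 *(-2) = 2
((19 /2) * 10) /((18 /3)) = 95 /6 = 15.83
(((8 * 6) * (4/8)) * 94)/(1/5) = 11280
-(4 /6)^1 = -2 /3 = -0.67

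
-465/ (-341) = 1.36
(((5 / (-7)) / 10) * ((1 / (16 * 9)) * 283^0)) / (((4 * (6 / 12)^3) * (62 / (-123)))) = 41 / 20832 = 0.00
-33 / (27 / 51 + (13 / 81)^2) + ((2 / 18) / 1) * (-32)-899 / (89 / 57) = -31682232791 / 49599522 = -638.76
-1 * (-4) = 4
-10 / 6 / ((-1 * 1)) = 5 / 3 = 1.67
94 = 94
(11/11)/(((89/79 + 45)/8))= 158/911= 0.17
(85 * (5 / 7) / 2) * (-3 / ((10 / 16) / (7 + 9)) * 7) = -16320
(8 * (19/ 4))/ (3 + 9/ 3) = 19/ 3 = 6.33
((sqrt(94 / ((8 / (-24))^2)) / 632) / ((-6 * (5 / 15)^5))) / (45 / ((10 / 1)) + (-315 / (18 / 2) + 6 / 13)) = 3159 * sqrt(94) / 493592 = 0.06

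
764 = 764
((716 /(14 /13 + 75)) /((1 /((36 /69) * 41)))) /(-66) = -3.05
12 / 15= 4 / 5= 0.80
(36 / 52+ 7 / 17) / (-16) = -61 / 884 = -0.07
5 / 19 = 0.26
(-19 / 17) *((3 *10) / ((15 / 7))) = -266 / 17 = -15.65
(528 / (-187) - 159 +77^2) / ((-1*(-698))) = 49021 / 5933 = 8.26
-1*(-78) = 78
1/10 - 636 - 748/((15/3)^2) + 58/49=-1628359/2450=-664.64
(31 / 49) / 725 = 0.00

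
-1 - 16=-17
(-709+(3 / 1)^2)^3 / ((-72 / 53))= 252486111.11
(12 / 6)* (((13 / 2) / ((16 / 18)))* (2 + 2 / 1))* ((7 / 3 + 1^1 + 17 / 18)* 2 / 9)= 1001 / 18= 55.61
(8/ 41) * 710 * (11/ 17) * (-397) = -24804560/ 697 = -35587.60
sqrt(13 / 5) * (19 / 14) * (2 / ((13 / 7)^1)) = 19 * sqrt(65) / 65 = 2.36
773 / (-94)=-773 / 94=-8.22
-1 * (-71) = 71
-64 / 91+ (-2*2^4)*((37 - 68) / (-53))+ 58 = 186070 / 4823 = 38.58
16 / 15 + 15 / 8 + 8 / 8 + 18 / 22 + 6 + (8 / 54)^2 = 3458369 / 320760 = 10.78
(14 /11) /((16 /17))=119 /88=1.35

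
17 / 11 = 1.55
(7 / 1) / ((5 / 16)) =112 / 5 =22.40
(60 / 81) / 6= 0.12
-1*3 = -3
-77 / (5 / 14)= -215.60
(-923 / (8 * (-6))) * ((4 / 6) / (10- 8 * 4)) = -923 / 1584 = -0.58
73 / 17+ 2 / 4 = 163 / 34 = 4.79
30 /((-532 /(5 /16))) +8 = 33973 /4256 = 7.98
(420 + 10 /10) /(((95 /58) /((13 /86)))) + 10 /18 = 1448878 /36765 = 39.41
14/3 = 4.67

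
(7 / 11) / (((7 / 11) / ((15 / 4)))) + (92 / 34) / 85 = 21859 / 5780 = 3.78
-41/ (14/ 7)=-41/ 2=-20.50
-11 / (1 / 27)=-297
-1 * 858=-858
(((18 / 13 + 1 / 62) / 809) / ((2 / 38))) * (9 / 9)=21451 / 652054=0.03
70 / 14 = 5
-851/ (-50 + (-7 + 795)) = -851/ 738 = -1.15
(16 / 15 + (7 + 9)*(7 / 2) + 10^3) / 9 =15856 / 135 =117.45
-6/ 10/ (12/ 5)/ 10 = -1/ 40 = -0.02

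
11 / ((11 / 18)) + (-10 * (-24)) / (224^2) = 18.00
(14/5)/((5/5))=14/5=2.80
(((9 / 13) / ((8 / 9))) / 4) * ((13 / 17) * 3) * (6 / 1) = 729 / 272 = 2.68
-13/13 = -1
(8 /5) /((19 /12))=96 /95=1.01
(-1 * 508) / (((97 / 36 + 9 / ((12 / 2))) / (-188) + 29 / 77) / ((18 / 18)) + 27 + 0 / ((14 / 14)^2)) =-264737088 / 14255317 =-18.57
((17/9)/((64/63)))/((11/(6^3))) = 3213/88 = 36.51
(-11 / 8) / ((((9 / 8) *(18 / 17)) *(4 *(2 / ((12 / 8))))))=-187 / 864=-0.22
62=62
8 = 8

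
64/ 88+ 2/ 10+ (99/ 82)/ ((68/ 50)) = 278313/ 153340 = 1.82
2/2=1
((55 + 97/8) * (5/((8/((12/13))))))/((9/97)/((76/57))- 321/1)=-260445/2158364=-0.12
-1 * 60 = -60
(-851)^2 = 724201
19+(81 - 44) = 56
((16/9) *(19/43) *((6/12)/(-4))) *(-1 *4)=152/387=0.39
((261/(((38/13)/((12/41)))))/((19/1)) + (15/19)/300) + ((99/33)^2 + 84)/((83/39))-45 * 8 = -7737554123/24569660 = -314.92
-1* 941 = -941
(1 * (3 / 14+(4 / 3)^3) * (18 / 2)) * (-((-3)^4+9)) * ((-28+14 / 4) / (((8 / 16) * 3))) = 34195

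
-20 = -20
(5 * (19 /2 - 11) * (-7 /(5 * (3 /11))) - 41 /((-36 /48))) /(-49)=-559 /294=-1.90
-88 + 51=-37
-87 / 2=-43.50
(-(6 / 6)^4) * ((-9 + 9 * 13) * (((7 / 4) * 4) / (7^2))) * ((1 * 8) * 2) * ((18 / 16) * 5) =-9720 / 7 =-1388.57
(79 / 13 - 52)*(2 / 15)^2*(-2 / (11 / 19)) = 30248 / 10725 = 2.82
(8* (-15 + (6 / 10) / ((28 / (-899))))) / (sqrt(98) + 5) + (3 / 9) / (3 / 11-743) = 235143319 / 12524610-9594* sqrt(2) / 365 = -18.40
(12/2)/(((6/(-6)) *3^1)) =-2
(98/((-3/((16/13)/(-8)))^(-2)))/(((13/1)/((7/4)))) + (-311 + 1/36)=338789/72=4705.40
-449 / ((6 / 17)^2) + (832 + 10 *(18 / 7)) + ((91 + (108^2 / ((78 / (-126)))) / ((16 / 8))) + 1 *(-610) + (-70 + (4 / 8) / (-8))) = -167164367 / 13104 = -12756.74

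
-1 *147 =-147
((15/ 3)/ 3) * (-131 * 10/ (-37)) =6550/ 111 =59.01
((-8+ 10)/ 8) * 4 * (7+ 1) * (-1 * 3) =-24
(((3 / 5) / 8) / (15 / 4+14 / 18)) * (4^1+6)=27 / 163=0.17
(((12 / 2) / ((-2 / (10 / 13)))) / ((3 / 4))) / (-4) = 10 / 13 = 0.77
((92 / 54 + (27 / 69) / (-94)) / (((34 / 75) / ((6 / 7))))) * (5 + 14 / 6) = 27282475 / 1157751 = 23.57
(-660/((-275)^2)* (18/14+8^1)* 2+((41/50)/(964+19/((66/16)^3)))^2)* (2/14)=-5352247563953170821/231159800366883080000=-0.02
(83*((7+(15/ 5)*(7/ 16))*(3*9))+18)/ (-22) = -847.56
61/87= 0.70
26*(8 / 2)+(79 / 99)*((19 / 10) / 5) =516301 / 4950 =104.30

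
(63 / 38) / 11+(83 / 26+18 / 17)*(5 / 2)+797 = 149241933 / 184756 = 807.78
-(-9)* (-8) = -72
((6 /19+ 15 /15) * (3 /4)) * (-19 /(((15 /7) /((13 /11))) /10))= -2275 /22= -103.41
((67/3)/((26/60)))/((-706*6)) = -335/27534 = -0.01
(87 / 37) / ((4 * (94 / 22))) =957 / 6956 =0.14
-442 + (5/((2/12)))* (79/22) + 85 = -2742/11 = -249.27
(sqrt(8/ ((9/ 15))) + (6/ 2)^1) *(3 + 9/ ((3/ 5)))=54 + 12 *sqrt(30)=119.73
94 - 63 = 31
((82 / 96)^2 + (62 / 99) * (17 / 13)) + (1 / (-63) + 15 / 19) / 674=22884937451 / 14767264512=1.55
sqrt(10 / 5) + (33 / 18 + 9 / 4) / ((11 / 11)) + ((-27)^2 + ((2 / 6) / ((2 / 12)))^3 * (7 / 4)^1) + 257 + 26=sqrt(2) + 12361 / 12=1031.50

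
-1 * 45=-45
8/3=2.67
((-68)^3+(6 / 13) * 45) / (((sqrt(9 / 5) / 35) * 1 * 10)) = -14305711 * sqrt(5) / 39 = -820219.03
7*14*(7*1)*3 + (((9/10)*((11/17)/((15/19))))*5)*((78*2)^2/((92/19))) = 40262736/1955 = 20594.75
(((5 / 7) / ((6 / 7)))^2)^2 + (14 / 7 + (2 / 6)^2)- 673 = -868847 / 1296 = -670.41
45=45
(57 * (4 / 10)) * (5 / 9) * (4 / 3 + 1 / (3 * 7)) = 17.49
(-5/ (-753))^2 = 25/ 567009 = 0.00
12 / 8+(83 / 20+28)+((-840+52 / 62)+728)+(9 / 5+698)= 385819 / 620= 622.29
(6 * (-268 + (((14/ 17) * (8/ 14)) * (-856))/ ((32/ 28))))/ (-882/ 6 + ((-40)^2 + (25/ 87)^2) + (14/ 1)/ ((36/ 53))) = -958053744/ 379249175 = -2.53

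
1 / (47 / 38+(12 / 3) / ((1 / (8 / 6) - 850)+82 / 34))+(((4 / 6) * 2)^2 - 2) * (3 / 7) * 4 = 24383558 / 56619339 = 0.43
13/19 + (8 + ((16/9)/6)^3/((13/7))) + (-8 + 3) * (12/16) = 96227009/19446804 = 4.95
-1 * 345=-345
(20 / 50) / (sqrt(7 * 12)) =sqrt(21) / 105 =0.04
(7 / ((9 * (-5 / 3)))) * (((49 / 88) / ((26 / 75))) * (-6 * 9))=46305 / 1144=40.48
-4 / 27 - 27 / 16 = -793 / 432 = -1.84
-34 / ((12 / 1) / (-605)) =1714.17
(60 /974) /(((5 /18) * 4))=27 /487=0.06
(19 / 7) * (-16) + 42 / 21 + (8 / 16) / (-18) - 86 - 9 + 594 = 115301 / 252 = 457.54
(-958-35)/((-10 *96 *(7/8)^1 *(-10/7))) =-331/400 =-0.83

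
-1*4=-4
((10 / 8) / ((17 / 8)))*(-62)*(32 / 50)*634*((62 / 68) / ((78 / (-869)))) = 8471345696 / 56355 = 150321.10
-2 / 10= -1 / 5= -0.20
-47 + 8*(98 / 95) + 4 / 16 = -14629 / 380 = -38.50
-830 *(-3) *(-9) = -22410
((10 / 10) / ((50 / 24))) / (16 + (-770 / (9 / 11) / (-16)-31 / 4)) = 864 / 120725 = 0.01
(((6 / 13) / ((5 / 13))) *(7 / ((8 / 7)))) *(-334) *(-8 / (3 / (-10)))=-65464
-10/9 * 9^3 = -810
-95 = -95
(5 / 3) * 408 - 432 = 248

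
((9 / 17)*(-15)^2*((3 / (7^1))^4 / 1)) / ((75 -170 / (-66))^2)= 7144929 / 10699931648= 0.00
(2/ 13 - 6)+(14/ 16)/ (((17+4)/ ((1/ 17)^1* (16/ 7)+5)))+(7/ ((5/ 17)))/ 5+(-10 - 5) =-14732593/ 928200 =-15.87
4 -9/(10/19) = -131/10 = -13.10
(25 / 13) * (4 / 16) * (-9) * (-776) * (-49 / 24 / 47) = -356475 / 2444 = -145.86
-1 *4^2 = -16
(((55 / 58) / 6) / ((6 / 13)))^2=511225 / 4359744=0.12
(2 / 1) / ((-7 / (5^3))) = -250 / 7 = -35.71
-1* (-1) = 1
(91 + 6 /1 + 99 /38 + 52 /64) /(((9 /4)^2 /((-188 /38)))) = -2869538 /29241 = -98.13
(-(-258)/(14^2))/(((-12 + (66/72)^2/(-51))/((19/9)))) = -1000008/4324201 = -0.23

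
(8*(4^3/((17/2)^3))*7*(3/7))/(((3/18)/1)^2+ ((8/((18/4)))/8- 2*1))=-49152/34391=-1.43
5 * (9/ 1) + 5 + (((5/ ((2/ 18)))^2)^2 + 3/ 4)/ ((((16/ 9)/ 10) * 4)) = 738119035/ 128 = 5766554.96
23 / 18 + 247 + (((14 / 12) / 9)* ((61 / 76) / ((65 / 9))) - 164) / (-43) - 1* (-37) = 1105358299 / 3823560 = 289.09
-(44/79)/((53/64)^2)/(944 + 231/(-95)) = -17121280/19849717039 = -0.00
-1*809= -809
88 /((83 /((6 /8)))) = 66 /83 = 0.80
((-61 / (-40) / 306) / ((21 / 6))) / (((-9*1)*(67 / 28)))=-61 / 922590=-0.00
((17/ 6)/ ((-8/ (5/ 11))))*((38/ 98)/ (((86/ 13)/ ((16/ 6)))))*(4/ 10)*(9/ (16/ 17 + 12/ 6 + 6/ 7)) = -0.02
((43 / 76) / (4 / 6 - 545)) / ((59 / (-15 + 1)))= 903 / 3661186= 0.00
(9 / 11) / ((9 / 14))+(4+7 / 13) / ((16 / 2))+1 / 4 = 2391 / 1144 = 2.09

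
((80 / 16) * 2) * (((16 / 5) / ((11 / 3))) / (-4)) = -24 / 11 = -2.18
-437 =-437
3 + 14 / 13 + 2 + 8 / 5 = 499 / 65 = 7.68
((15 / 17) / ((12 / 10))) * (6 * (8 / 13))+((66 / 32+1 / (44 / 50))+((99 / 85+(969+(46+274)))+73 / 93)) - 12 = 23238862631 / 18086640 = 1284.86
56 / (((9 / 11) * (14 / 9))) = 44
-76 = -76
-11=-11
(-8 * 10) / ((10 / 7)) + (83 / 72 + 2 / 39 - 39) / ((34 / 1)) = -106913 / 1872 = -57.11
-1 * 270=-270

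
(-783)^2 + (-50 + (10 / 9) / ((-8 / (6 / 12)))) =44138803 / 72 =613038.93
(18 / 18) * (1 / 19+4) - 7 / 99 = 3.98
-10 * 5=-50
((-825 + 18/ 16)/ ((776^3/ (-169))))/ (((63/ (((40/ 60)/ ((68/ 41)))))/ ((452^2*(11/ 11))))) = 0.39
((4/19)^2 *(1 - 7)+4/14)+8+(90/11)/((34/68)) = 677786/27797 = 24.38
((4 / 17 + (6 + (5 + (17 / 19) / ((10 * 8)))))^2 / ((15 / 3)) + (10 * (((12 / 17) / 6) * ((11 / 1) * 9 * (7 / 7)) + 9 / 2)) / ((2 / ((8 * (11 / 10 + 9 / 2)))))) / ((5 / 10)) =12159712982881 / 1669264000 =7284.48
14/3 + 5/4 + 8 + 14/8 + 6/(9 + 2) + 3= 634/33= 19.21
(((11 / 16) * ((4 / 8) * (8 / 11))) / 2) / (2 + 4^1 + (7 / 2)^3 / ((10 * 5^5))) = 31250 / 1500343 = 0.02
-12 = -12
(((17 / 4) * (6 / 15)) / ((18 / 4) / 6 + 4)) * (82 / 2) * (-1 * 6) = -8364 / 95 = -88.04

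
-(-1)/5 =1/5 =0.20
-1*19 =-19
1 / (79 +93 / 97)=97 / 7756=0.01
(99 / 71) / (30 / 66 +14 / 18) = 9801 / 8662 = 1.13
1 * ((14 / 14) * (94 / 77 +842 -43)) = 61617 / 77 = 800.22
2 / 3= 0.67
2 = 2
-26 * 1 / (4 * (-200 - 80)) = 13 / 560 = 0.02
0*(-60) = 0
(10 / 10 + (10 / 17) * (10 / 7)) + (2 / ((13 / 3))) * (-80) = -54273 / 1547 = -35.08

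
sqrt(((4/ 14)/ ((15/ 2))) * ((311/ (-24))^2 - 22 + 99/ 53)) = sqrt(25107170865)/ 66780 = 2.37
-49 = -49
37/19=1.95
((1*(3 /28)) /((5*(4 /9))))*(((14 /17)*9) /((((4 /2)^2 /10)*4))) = 243 /1088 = 0.22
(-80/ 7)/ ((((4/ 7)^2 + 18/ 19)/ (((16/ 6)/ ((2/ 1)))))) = -21280/ 1779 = -11.96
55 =55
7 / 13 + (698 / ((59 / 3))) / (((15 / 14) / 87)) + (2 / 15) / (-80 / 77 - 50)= 65164432256 / 22607325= 2882.45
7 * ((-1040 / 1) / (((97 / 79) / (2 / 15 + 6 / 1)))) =-10582208 / 291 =-36364.98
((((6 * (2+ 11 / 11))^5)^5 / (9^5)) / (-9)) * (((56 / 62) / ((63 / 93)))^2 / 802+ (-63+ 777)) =-12977812749606230797648656334848 / 401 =-32363622816973144133787170000.00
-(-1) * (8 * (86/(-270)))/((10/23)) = -3956/675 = -5.86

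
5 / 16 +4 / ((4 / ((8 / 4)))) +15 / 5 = 85 / 16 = 5.31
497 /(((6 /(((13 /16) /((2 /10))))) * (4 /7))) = 226135 /384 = 588.89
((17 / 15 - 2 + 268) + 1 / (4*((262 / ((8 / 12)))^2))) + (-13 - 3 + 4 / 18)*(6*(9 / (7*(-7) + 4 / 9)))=384285382813 / 1349884260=284.68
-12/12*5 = -5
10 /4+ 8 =21 /2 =10.50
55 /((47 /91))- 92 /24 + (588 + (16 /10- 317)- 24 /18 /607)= 321168497 /855870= 375.25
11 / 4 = 2.75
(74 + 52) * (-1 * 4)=-504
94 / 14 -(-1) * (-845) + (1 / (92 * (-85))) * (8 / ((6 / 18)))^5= -1856.52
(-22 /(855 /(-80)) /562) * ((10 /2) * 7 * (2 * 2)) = 24640 /48051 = 0.51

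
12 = 12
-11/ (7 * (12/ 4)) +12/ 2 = 115/ 21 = 5.48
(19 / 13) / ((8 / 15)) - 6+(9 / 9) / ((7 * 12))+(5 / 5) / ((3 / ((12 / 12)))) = -2.91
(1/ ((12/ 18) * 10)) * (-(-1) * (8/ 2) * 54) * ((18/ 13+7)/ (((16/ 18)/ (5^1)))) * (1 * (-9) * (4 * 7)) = -5006043/ 13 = -385080.23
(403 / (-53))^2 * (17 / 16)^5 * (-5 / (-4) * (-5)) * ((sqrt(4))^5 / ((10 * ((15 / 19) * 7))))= -4381353554747 / 15463612416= -283.33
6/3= 2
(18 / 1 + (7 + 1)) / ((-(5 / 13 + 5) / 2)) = -9.66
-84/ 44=-21/ 11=-1.91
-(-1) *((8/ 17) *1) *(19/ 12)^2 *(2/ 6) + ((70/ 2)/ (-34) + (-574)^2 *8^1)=1209835580/ 459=2635807.36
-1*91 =-91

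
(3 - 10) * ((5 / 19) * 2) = -70 / 19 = -3.68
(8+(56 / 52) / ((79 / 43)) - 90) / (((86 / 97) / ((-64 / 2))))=129765824 / 44161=2938.47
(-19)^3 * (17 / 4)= -116603 / 4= -29150.75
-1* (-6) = 6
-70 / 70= -1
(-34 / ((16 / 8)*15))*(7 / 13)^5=-285719 / 5569395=-0.05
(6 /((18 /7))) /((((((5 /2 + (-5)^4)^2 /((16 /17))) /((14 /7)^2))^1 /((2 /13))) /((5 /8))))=448 /208848315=0.00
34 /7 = 4.86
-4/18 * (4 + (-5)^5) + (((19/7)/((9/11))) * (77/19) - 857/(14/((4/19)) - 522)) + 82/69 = 44634281/62859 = 710.07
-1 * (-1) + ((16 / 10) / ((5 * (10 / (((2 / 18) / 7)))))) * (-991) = 0.50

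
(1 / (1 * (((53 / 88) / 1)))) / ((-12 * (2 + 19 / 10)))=-220 / 6201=-0.04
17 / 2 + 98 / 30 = 11.77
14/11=1.27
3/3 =1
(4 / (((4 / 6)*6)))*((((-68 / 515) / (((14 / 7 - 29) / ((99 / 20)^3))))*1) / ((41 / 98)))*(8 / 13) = 29935521 / 34311875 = 0.87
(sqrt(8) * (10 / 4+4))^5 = 1485172 * sqrt(2) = 2100350.38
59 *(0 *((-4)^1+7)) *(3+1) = 0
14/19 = 0.74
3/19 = 0.16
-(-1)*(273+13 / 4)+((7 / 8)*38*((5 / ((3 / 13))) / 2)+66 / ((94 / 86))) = 696.84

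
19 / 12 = 1.58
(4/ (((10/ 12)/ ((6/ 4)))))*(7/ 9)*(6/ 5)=168/ 25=6.72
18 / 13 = 1.38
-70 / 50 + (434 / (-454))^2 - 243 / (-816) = -13200931 / 70079440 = -0.19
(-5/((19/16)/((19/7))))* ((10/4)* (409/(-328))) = 10225/287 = 35.63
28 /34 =14 /17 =0.82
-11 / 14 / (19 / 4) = -22 / 133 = -0.17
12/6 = 2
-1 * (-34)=34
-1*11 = -11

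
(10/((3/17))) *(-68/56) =-1445/21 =-68.81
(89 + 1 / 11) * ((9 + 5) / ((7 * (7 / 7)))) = 178.18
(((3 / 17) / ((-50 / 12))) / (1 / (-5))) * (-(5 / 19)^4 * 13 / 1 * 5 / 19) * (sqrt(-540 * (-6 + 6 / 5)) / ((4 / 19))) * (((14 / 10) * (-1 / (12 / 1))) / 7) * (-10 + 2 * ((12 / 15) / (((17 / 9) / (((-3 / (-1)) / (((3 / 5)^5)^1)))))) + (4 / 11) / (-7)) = 649783875 * sqrt(2) / 2900033213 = 0.32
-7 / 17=-0.41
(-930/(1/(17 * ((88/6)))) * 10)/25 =-92752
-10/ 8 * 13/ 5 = -13/ 4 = -3.25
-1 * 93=-93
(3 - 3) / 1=0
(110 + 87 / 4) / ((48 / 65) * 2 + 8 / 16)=34255 / 514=66.64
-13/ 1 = -13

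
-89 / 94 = -0.95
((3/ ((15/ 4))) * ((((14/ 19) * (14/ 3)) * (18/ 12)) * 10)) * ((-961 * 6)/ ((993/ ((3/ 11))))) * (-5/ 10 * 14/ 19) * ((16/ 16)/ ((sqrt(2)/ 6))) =94931424 * sqrt(2)/ 1314401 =102.14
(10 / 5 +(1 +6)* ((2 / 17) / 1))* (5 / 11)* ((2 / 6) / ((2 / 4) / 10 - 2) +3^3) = 251120 / 7293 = 34.43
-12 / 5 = -2.40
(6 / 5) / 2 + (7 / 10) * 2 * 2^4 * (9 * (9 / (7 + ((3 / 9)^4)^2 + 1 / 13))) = 775588971 / 3018125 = 256.98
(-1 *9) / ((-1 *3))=3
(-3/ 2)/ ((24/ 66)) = -33/ 8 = -4.12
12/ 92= 3/ 23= 0.13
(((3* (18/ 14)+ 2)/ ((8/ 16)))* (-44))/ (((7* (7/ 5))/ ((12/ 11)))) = -19680/ 343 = -57.38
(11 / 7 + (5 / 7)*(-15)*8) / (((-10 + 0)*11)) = 589 / 770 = 0.76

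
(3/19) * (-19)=-3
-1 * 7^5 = -16807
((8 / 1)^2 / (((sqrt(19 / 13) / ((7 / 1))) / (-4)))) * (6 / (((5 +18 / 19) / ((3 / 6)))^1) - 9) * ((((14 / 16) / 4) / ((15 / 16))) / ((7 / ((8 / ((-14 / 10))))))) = -327680 * sqrt(247) / 2147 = -2398.65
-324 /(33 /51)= -5508 /11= -500.73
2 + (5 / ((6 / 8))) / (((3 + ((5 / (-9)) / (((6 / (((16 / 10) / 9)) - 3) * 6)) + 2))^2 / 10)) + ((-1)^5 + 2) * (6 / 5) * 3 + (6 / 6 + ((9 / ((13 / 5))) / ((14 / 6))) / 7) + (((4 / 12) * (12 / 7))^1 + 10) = 20.05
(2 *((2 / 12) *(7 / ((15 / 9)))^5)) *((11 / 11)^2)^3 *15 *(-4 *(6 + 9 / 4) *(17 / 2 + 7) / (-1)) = 4178035323 / 1250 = 3342428.26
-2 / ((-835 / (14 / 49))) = 4 / 5845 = 0.00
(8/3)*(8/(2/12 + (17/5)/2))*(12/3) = 45.71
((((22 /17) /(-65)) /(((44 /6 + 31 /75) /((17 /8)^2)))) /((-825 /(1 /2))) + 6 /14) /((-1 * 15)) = -1035857 /36254400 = -0.03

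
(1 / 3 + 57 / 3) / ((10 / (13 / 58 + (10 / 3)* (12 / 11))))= 821 / 110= 7.46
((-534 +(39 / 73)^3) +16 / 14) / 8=-1450618177 / 21784952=-66.59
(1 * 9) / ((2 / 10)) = 45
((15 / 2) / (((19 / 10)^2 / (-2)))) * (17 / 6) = -4250 / 361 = -11.77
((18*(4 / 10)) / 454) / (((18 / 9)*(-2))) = -9 / 2270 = -0.00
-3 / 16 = -0.19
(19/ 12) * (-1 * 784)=-3724/ 3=-1241.33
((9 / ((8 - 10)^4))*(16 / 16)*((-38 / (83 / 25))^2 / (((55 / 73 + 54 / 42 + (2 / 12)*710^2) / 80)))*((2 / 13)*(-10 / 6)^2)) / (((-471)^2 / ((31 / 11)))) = 893531406250 / 2345691709036279461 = 0.00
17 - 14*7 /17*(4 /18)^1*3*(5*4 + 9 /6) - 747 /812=-2755861 /41412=-66.55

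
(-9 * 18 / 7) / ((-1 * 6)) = 27 / 7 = 3.86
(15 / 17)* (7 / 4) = 105 / 68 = 1.54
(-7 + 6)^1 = -1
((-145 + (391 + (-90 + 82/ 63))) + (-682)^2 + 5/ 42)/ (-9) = -58625459/ 1134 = -51697.94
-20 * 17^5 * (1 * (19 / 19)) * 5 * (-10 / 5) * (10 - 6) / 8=141985700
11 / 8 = 1.38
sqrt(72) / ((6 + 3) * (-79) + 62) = -6 * sqrt(2) / 649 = -0.01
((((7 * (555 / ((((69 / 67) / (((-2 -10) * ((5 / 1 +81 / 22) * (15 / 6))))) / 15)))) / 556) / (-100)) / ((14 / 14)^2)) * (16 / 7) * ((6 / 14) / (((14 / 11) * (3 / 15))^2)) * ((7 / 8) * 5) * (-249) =-21884957510625 / 5012896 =-4365731.41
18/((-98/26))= -4.78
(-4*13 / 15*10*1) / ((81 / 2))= -208 / 243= -0.86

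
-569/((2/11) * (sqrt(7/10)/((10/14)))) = -31295 * sqrt(70)/98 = -2671.76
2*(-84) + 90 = -78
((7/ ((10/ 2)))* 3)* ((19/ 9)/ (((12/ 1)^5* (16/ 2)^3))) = 133/ 1911029760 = 0.00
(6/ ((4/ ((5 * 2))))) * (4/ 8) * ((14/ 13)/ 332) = 105/ 4316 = 0.02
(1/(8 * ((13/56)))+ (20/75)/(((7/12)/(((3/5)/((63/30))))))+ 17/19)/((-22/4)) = -189268/665665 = -0.28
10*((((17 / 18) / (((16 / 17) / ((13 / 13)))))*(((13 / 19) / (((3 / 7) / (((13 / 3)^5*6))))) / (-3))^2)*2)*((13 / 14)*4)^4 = 7692216002157558961960 / 84605938641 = 90918156877.82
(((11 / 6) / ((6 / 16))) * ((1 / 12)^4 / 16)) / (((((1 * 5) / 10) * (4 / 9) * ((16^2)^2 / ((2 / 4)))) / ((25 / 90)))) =55 / 391378894848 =0.00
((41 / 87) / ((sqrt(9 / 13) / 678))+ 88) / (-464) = -4633 * sqrt(13) / 20184 -11 / 58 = -1.02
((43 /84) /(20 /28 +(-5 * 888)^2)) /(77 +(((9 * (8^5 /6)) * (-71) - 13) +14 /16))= -86 /11557574640202455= -0.00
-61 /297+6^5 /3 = 769763 /297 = 2591.79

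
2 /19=0.11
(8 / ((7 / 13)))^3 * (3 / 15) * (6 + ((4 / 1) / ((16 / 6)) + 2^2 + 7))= 20809984 / 1715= 12134.10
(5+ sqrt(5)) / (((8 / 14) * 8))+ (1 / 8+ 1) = 2.71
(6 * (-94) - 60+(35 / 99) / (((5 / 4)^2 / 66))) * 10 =-18272 / 3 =-6090.67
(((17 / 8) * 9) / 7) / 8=153 / 448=0.34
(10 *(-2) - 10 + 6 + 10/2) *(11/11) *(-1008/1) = 19152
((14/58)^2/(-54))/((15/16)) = -392/340605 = -0.00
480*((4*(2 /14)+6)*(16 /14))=176640 /49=3604.90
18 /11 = 1.64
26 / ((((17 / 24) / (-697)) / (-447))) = 11436048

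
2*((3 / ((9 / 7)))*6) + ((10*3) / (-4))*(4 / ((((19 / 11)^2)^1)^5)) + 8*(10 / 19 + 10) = 687192048926798 / 6131066257801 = 112.08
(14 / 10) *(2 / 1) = 14 / 5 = 2.80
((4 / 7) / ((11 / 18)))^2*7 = 6.12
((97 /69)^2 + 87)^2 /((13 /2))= 358901030912 /294672573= 1217.97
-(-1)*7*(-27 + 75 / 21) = -164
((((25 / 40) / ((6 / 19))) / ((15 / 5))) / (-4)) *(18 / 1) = -2.97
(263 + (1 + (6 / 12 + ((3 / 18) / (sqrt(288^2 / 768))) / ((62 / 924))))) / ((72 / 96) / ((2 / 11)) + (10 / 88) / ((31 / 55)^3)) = 26908 * sqrt(3) / 928107 + 63037756 / 1134353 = 55.62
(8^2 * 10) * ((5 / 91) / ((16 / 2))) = 4.40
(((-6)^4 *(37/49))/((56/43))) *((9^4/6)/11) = 281840877/3773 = 74699.41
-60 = -60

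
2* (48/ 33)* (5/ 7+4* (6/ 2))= 2848/ 77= 36.99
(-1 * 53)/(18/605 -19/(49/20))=1571185/229018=6.86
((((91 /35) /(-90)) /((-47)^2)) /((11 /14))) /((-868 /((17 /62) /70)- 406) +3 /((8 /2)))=6188 /82534185689175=0.00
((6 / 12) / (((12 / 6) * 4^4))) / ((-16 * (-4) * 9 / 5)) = 5 / 589824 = 0.00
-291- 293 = -584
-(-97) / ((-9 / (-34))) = 3298 / 9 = 366.44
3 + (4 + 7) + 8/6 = 46/3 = 15.33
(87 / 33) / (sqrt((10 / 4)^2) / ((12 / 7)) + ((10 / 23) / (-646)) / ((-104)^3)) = 727025475072 / 402162080485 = 1.81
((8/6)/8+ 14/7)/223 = 13/1338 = 0.01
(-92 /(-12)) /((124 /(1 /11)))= 23 /4092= 0.01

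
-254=-254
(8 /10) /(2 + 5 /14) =56 /165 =0.34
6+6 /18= 19 /3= 6.33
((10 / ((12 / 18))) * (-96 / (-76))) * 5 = 1800 / 19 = 94.74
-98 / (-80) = 1.22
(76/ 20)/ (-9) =-19/ 45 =-0.42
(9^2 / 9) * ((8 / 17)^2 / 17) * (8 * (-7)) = -32256 / 4913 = -6.57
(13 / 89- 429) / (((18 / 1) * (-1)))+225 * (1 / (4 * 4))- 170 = -1693151 / 12816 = -132.11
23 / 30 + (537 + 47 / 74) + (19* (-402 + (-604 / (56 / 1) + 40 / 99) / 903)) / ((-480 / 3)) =4342847122591 / 7409223360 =586.14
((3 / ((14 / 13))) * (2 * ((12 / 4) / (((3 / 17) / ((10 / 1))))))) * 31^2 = 6371430 / 7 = 910204.29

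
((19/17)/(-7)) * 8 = -152/119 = -1.28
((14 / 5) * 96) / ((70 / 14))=1344 / 25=53.76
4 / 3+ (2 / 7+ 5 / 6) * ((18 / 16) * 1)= 871 / 336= 2.59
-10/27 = -0.37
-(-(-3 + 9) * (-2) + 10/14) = -89/7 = -12.71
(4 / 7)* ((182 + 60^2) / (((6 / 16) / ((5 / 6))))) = 302560 / 63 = 4802.54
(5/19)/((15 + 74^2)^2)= 5/572870539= 0.00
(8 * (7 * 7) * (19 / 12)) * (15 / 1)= 9310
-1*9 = -9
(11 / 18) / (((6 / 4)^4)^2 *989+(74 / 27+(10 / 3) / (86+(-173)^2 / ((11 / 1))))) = 0.00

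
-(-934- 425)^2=-1846881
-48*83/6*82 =-54448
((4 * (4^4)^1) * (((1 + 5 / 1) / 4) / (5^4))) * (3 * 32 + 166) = 402432 / 625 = 643.89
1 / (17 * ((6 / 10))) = 5 / 51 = 0.10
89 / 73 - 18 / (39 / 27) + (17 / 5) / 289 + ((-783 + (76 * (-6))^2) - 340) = 16681664729 / 80665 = 206801.77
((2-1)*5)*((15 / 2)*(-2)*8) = -600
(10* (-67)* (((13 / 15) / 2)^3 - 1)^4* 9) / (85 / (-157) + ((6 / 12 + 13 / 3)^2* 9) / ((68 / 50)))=-1010102455548579905789 / 36237633187500000000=-27.87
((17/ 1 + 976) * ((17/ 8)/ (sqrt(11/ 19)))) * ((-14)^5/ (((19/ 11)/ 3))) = -3404627604 * sqrt(209)/ 19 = -2590533173.54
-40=-40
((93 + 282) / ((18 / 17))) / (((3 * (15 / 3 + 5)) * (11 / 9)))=425 / 44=9.66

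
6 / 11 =0.55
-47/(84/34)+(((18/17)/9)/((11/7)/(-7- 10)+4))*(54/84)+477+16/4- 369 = 605401/6510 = 93.00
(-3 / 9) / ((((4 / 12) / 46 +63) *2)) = -23 / 8695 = -0.00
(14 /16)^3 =343 /512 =0.67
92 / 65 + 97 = 6397 / 65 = 98.42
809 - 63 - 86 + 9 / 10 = 6609 / 10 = 660.90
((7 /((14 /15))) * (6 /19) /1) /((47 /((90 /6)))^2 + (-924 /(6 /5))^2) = 10125 /2534689471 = 0.00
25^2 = 625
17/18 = 0.94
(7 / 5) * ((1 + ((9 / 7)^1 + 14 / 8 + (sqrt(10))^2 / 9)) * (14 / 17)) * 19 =172501 / 1530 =112.75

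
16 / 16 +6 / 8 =7 / 4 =1.75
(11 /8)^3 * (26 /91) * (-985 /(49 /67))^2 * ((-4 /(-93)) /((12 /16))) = 5796957573275 /75026448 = 77265.52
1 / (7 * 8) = 1 / 56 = 0.02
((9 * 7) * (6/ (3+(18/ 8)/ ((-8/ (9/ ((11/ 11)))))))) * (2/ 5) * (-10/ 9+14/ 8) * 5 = 5152/ 5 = 1030.40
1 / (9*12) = 1 / 108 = 0.01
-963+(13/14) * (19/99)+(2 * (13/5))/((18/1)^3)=-1080920509/1122660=-962.82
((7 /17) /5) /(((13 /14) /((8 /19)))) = 784 /20995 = 0.04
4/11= 0.36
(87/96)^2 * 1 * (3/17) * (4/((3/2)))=0.39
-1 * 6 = -6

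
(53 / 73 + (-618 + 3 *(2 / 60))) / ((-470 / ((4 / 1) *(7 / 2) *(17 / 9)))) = 17871301 / 514650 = 34.73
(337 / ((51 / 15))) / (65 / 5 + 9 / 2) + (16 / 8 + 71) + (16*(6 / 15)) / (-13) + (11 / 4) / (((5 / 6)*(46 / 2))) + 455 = 189758823 / 355810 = 533.32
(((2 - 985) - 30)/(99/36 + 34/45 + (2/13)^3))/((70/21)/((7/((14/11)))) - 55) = 2643966468/498201173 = 5.31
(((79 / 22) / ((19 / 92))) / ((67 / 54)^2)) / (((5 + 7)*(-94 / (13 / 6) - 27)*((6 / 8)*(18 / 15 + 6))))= -141726 / 57230261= -0.00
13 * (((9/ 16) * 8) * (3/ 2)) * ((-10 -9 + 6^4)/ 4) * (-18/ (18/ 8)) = -448227/ 2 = -224113.50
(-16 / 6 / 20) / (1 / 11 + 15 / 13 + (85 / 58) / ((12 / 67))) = -66352 / 4691365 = -0.01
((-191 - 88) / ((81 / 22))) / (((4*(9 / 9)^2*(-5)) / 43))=14663 / 90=162.92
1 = 1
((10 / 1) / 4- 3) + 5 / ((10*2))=-1 / 4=-0.25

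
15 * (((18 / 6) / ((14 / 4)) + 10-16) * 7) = -540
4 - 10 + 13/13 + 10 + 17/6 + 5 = 77/6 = 12.83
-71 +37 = -34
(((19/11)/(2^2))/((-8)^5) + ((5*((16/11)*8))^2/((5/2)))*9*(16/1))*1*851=165930652.55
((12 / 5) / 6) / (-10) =-1 / 25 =-0.04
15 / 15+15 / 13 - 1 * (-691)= 9011 / 13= 693.15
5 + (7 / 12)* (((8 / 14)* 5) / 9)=140 / 27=5.19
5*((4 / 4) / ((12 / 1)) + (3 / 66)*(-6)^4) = 38935 / 132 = 294.96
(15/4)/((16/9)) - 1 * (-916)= 58759/64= 918.11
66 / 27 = 22 / 9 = 2.44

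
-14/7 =-2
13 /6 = 2.17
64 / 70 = 32 / 35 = 0.91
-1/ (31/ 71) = -71/ 31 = -2.29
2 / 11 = 0.18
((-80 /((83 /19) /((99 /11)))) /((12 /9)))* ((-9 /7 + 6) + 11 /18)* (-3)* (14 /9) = 254980 /83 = 3072.05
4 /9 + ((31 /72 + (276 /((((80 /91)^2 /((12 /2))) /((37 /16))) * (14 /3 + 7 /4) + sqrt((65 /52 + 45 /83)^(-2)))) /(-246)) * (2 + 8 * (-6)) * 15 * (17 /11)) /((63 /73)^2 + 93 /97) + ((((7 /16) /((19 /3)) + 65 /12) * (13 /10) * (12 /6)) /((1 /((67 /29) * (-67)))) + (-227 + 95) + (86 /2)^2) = 1277894494088957171 /174220584858047760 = 7.33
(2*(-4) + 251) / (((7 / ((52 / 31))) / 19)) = 240084 / 217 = 1106.38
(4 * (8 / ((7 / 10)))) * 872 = 279040 / 7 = 39862.86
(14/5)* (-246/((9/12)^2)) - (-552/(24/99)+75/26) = 409337/390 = 1049.58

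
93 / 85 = 1.09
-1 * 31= -31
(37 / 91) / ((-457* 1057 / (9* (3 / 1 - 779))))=258408 / 43957459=0.01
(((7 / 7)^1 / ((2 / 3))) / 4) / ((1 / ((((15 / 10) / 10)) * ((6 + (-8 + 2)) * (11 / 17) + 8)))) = 9 / 20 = 0.45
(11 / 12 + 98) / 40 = 1187 / 480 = 2.47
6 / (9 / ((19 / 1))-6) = -38 / 35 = -1.09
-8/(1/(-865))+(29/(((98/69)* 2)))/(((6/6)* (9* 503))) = 2046687547/295764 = 6920.00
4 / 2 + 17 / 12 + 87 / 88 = 4.41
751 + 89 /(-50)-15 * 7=32211 /50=644.22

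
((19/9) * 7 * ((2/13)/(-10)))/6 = -0.04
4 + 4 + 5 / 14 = 117 / 14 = 8.36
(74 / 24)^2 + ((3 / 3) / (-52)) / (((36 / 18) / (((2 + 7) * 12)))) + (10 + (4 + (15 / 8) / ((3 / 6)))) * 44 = 1477885 / 1872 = 789.47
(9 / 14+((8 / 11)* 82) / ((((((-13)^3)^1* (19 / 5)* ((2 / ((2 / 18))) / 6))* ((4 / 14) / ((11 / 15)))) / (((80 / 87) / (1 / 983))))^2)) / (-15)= -17267928108232649 / 224341766162505810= -0.08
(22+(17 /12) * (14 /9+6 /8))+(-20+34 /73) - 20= -449957 /31536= -14.27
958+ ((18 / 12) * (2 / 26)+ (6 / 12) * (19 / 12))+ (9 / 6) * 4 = 301051 / 312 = 964.91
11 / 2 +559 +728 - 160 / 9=22945 / 18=1274.72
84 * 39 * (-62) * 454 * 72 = -6639325056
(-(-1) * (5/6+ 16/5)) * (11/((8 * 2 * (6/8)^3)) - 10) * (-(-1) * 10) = -27346/81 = -337.60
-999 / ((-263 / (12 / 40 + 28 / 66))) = 2.75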